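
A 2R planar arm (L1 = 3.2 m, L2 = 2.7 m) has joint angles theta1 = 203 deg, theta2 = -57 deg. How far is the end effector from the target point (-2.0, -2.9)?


End effector via forward kinematics:
x = L1*cos(t1) + L2*cos(t1+t2) = -5.184
y = L1*sin(t1) + L2*sin(t1+t2) = 0.2595
Distance to target:
d = sqrt((-2.0 - -5.184)^2 + (-2.9 - 0.2595)^2)
= sqrt(10.138 + 9.9823)
= 4.4856 m


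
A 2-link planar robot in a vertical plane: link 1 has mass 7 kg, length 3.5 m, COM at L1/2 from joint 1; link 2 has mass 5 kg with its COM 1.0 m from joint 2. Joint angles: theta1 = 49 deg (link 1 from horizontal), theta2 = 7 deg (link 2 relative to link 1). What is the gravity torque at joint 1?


Horizontal distance from joint 1 to link-1 COM:
  x_c1 = (L1/2)*cos(t1) = 1.75 * 0.6561 = 1.1481 m
Horizontal distance from joint 1 to link-2 COM:
  x_c2 = L1*cos(t1) + Lc2*cos(t1+t2)
       = 3.5*0.6561 + 1.0*0.5592 = 2.8554 m
tau1 = m1*g*x_c1 + m2*g*x_c2
     = 7*9.81*1.1481 + 5*9.81*2.8554
     = 78.8403 + 140.0573
     = 218.8976 Nm


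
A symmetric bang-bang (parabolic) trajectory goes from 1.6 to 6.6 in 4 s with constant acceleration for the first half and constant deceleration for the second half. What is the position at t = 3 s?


Symmetric rest-to-rest: each phase covers (pf-p0)/2 in time T/2. 0.5*a*(T/2)^2 = (pf-p0)/2 => a = 4*(pf-p0)/T^2
a = 4*(6.6-1.6)/4^2 = 1.25
t = 3 is in the deceleration phase (t > T/2).
p = pf - 0.5*a*(T-t)^2 = 6.6 - 0.5*1.25*1^2
= 5.975


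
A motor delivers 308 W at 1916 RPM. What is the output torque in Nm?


omega = 1916 * 2*pi/60 = 200.6431 rad/s
tau = P / omega = 308 / 200.6431
= 1.5351 Nm


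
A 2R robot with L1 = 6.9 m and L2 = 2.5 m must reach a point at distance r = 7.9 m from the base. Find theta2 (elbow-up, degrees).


cos(theta2) = (r^2 - L1^2 - L2^2) / (2*L1*L2)
cos(theta2) = (62.41 - 47.61 - 6.25) / 34.5
cos(theta2) = 0.247826
theta2 = 75.6511 degrees


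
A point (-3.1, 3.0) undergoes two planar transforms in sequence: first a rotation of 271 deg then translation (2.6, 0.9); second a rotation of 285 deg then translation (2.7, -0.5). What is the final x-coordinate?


After transform 1:
x1 = cos(271)*-3.1 - sin(271)*3.0 + 2.6 = 5.5454
y1 = sin(271)*-3.1 + cos(271)*3.0 + 0.9 = 4.0519
After transform 2:
x2 = cos(285)*5.5454 - sin(285)*4.0519 + 2.7
= 8.0491


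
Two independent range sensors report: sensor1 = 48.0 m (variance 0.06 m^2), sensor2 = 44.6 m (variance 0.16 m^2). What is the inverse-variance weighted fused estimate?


w1 = (1/var1) / (1/var1 + 1/var2)
   = 16.6667 / (16.6667 + 6.25) = 0.7273
w2 = 1 - w1 = 0.2727
fused = w1*s1 + w2*s2 = 34.9091 + 12.1636
= 47.0727 m


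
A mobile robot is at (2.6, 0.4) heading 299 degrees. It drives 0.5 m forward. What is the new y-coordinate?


y_new = y0 + d*sin(theta)
= 0.4 + 0.5*sin(299)
= 0.4 + -0.4373
= -0.0373


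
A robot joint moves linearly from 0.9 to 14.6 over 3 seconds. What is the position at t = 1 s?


s = t/T = 1/3 = 0.3333
p(t) = p0 + (pf-p0)*s
= 0.9 + (14.6 - 0.9) * 0.3333
= 5.4667


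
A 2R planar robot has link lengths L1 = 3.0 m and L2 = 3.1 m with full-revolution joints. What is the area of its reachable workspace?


r_max = L1 + L2 = 6.1 m
r_min = |L1 - L2| = 0.1 m
Area = pi*(r_max^2 - r_min^2)
= pi*(37.21 - 0.01)
= pi * 37.2
= 116.8672 m^2


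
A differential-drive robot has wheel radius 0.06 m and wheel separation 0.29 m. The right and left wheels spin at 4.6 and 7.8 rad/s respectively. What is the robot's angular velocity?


vR = r*wR = 0.06*4.6 = 0.276 m/s
vL = r*wL = 0.06*7.8 = 0.468 m/s
v = (vR+vL)/2 = 0.372 m/s
omega = (vR-vL)/L = -0.6621 rad/s
angular velocity = -0.6621 rad/s


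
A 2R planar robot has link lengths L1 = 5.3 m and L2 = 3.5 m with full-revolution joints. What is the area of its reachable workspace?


r_max = L1 + L2 = 8.8 m
r_min = |L1 - L2| = 1.8 m
Area = pi*(r_max^2 - r_min^2)
= pi*(77.44 - 3.24)
= pi * 74.2
= 233.1062 m^2


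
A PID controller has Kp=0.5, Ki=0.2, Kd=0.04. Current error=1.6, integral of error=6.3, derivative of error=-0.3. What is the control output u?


u = Kp*e + Ki*int(e) + Kd*de/dt
= 0.5*1.6 + 0.2*6.3 + 0.04*(-0.3)
= 0.8 + 1.26 + -0.012
= 2.048


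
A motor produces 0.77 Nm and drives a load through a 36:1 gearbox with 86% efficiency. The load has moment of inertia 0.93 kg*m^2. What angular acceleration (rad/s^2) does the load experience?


tau_out = tau_motor * N * eta
= 0.77 * 36 * 0.86 = 23.8392 Nm
alpha = tau_out / I = 23.8392 / 0.93
= 25.6335 rad/s^2


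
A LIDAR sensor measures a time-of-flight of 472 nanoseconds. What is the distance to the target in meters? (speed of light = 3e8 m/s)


tof = 472 ns = 4.72e-07 s
dist = c * tof / 2
= 3e8 * 4.72e-07 / 2
= 70.8 m


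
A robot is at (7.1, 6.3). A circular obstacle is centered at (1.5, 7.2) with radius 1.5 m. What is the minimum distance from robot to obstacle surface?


center_dist = sqrt((7.1-1.5)^2 + (6.3-7.2)^2)
= sqrt(31.36 + 0.81)
= 5.6719
min_dist = center_dist - radius = 5.6719 - 1.5 = 4.1719 m


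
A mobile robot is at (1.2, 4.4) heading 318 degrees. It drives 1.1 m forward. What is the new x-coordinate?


x_new = x0 + d*cos(theta)
= 1.2 + 1.1*cos(318)
= 1.2 + 0.8175
= 2.0175


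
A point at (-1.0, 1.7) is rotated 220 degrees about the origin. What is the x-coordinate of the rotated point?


x' = x*cos(theta) - y*sin(theta)
cos(220 deg) = -0.766, sin(220 deg) = -0.6428
x' = -1.0 * -0.766 - 1.7 * -0.6428
= 0.766 - -1.0927
= 1.8588


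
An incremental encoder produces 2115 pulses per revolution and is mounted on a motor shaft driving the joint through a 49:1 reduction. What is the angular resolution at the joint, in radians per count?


counts per rev = 2115
effective counts at joint = 2115 * 49 = 103635
resolution = 2*pi / 103635
= 6.0628e-05 rad/count


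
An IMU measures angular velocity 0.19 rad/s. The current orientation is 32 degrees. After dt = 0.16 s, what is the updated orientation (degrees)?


delta_theta = w * dt = 0.19 * 0.16 = 0.0304 rad
= 1.7418 deg
theta_new = 32 + 1.7418 = 33.7418 deg


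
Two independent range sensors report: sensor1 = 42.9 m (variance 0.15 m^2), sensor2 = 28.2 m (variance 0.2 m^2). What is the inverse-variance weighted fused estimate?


w1 = (1/var1) / (1/var1 + 1/var2)
   = 6.6667 / (6.6667 + 5.0) = 0.5714
w2 = 1 - w1 = 0.4286
fused = w1*s1 + w2*s2 = 24.5143 + 12.0857
= 36.6 m


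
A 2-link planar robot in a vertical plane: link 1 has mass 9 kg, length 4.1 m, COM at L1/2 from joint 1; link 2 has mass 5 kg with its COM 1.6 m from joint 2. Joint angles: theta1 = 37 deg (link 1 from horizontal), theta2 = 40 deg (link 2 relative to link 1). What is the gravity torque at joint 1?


Horizontal distance from joint 1 to link-1 COM:
  x_c1 = (L1/2)*cos(t1) = 2.05 * 0.7986 = 1.6372 m
Horizontal distance from joint 1 to link-2 COM:
  x_c2 = L1*cos(t1) + Lc2*cos(t1+t2)
       = 4.1*0.7986 + 1.6*0.225 = 3.6343 m
tau1 = m1*g*x_c1 + m2*g*x_c2
     = 9*9.81*1.6372 + 5*9.81*3.6343
     = 144.5486 + 178.2638
     = 322.8124 Nm


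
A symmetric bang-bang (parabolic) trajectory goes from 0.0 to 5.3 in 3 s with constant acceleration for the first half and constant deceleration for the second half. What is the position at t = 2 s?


Symmetric rest-to-rest: each phase covers (pf-p0)/2 in time T/2. 0.5*a*(T/2)^2 = (pf-p0)/2 => a = 4*(pf-p0)/T^2
a = 4*(5.3-0.0)/3^2 = 2.3556
t = 2 is in the deceleration phase (t > T/2).
p = pf - 0.5*a*(T-t)^2 = 5.3 - 0.5*2.3556*1^2
= 4.1222


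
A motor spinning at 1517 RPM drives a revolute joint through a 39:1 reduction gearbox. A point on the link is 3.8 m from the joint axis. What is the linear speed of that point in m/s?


omega_motor = 1517 * 2*pi/60 = 158.8599 rad/s
omega_joint = omega_motor / 39 = 4.0733 rad/s
v = omega_joint * r = 4.0733 * 3.8
= 15.4787 m/s


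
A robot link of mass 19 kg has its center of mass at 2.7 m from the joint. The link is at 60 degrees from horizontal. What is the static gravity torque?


tau = m*g*L*cos(angle)
= 19 * 9.81 * 2.7 * cos(60 deg)
= 19 * 9.81 * 2.7 * 0.5
= 251.6265 Nm


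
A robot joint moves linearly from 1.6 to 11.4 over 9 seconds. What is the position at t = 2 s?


s = t/T = 2/9 = 0.2222
p(t) = p0 + (pf-p0)*s
= 1.6 + (11.4 - 1.6) * 0.2222
= 3.7778


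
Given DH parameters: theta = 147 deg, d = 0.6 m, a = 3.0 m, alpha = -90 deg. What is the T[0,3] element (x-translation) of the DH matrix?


T[0,3] = a * cos(theta)
= 3.0 * cos(147 deg)
= 3.0 * -0.8387
= -2.516


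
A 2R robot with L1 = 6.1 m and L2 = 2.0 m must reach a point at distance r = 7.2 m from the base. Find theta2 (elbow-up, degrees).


cos(theta2) = (r^2 - L1^2 - L2^2) / (2*L1*L2)
cos(theta2) = (51.84 - 37.21 - 4.0) / 24.4
cos(theta2) = 0.435656
theta2 = 64.173 degrees


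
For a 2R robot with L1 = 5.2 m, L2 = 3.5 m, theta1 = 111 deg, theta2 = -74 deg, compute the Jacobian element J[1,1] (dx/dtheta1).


J[1,1] = -L1*sin(t1) - L2*sin(t1+t2)
= -5.2*sin(111) - 3.5*sin(37)
= -6.961


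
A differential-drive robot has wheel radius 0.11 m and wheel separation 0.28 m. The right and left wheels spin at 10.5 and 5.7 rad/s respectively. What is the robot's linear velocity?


vR = r*wR = 0.11*10.5 = 1.155 m/s
vL = r*wL = 0.11*5.7 = 0.627 m/s
v = (vR+vL)/2 = 0.891 m/s
omega = (vR-vL)/L = 1.8857 rad/s
linear velocity = 0.891 m/s


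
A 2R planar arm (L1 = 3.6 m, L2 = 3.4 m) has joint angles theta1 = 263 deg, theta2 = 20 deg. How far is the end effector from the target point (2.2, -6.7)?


End effector via forward kinematics:
x = L1*cos(t1) + L2*cos(t1+t2) = 0.3261
y = L1*sin(t1) + L2*sin(t1+t2) = -6.886
Distance to target:
d = sqrt((2.2 - 0.3261)^2 + (-6.7 - -6.886)^2)
= sqrt(3.5115 + 0.0346)
= 1.8831 m


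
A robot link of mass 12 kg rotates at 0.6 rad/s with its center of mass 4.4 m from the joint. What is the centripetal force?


F = m * omega^2 * r
= 12 * 0.6^2 * 4.4
= 12 * 0.36 * 4.4
= 19.008 N


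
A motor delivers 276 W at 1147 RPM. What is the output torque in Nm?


omega = 1147 * 2*pi/60 = 120.1136 rad/s
tau = P / omega = 276 / 120.1136
= 2.2978 Nm


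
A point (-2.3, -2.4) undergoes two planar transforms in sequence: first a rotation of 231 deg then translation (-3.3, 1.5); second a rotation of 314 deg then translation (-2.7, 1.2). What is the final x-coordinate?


After transform 1:
x1 = cos(231)*-2.3 - sin(231)*-2.4 + -3.3 = -3.7177
y1 = sin(231)*-2.3 + cos(231)*-2.4 + 1.5 = 4.7978
After transform 2:
x2 = cos(314)*-3.7177 - sin(314)*4.7978 + -2.7
= -1.8313


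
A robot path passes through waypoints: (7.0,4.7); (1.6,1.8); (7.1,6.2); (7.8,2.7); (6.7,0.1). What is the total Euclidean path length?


Segment lengths:
  seg1 = sqrt((-5.4)^2 + (-2.9)^2) = 6.1294
  seg2 = sqrt((5.5)^2 + (4.4)^2) = 7.0434
  seg3 = sqrt((0.7)^2 + (-3.5)^2) = 3.5693
  seg4 = sqrt((-1.1)^2 + (-2.6)^2) = 2.8231
Total = 19.5653


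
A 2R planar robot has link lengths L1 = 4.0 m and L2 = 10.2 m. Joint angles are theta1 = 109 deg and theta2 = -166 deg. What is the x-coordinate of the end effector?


Convert angles to radians: theta1 = 1.9024, theta2 = -2.8972
x = L1*cos(theta1) + L2*cos(theta1+theta2)
x = -1.3023 + 5.5553
x = 4.253


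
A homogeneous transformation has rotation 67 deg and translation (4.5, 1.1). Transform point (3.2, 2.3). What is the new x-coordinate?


x' = cos(theta)*px - sin(theta)*py + tx
= 0.3907*3.2 - 0.9205*2.3 + 4.5
= 3.6332


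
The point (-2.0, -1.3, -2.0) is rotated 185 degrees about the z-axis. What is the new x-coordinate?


Rotation about z-axis: x' = x*cos(theta) - y*sin(theta)
= -2.0 * -0.9962 - -1.3 * -0.0872
= 1.8791


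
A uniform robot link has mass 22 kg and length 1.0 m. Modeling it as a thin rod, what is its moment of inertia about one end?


I = (1/3) * m * L^2
= (1/3) * 22 * 1.0^2
= 0.333333 * 22 * 1.0
= 7.3333 kg*m^2


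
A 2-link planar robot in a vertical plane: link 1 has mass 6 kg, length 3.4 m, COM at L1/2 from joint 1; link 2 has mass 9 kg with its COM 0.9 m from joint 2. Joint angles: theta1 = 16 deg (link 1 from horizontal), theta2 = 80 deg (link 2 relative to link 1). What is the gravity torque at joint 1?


Horizontal distance from joint 1 to link-1 COM:
  x_c1 = (L1/2)*cos(t1) = 1.7 * 0.9613 = 1.6341 m
Horizontal distance from joint 1 to link-2 COM:
  x_c2 = L1*cos(t1) + Lc2*cos(t1+t2)
       = 3.4*0.9613 + 0.9*-0.1045 = 3.1742 m
tau1 = m1*g*x_c1 + m2*g*x_c2
     = 6*9.81*1.6341 + 9*9.81*3.1742
     = 96.1858 + 280.2514
     = 376.4371 Nm


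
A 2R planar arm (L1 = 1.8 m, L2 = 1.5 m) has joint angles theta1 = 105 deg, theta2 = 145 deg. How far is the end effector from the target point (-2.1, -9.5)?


End effector via forward kinematics:
x = L1*cos(t1) + L2*cos(t1+t2) = -0.9789
y = L1*sin(t1) + L2*sin(t1+t2) = 0.3291
Distance to target:
d = sqrt((-2.1 - -0.9789)^2 + (-9.5 - 0.3291)^2)
= sqrt(1.2569 + 96.6117)
= 9.8929 m


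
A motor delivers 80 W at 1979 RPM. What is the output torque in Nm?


omega = 1979 * 2*pi/60 = 207.2404 rad/s
tau = P / omega = 80 / 207.2404
= 0.386 Nm


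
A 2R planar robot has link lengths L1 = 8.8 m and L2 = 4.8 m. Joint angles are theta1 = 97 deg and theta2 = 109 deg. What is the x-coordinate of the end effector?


Convert angles to radians: theta1 = 1.693, theta2 = 1.9024
x = L1*cos(theta1) + L2*cos(theta1+theta2)
x = -1.0725 + -4.3142
x = -5.3867


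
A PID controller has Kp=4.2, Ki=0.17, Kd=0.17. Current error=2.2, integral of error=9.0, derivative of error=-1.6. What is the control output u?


u = Kp*e + Ki*int(e) + Kd*de/dt
= 4.2*2.2 + 0.17*9.0 + 0.17*(-1.6)
= 9.24 + 1.53 + -0.272
= 10.498


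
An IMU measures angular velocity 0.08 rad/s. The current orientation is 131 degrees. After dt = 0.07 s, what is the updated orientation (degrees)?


delta_theta = w * dt = 0.08 * 0.07 = 0.0056 rad
= 0.3209 deg
theta_new = 131 + 0.3209 = 131.3209 deg


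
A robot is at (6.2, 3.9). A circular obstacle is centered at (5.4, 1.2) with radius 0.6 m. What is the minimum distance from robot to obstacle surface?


center_dist = sqrt((6.2-5.4)^2 + (3.9-1.2)^2)
= sqrt(0.64 + 7.29)
= 2.816
min_dist = center_dist - radius = 2.816 - 0.6 = 2.216 m


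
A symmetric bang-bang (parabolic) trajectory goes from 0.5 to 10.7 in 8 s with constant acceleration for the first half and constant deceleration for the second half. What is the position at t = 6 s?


Symmetric rest-to-rest: each phase covers (pf-p0)/2 in time T/2. 0.5*a*(T/2)^2 = (pf-p0)/2 => a = 4*(pf-p0)/T^2
a = 4*(10.7-0.5)/8^2 = 0.6375
t = 6 is in the deceleration phase (t > T/2).
p = pf - 0.5*a*(T-t)^2 = 10.7 - 0.5*0.6375*2^2
= 9.425


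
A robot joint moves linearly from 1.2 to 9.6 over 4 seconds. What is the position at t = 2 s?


s = t/T = 2/4 = 0.5
p(t) = p0 + (pf-p0)*s
= 1.2 + (9.6 - 1.2) * 0.5
= 5.4


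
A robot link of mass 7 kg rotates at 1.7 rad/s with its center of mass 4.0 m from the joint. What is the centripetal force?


F = m * omega^2 * r
= 7 * 1.7^2 * 4.0
= 7 * 2.89 * 4.0
= 80.92 N


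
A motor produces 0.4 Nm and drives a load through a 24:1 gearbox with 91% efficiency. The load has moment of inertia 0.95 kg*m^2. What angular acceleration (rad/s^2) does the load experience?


tau_out = tau_motor * N * eta
= 0.4 * 24 * 0.91 = 8.736 Nm
alpha = tau_out / I = 8.736 / 0.95
= 9.1958 rad/s^2


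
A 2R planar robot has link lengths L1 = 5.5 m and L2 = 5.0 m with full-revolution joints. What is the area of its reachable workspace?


r_max = L1 + L2 = 10.5 m
r_min = |L1 - L2| = 0.5 m
Area = pi*(r_max^2 - r_min^2)
= pi*(110.25 - 0.25)
= pi * 110.0
= 345.5752 m^2


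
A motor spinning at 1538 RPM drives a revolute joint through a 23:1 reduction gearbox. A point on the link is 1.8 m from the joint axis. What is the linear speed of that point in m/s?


omega_motor = 1538 * 2*pi/60 = 161.059 rad/s
omega_joint = omega_motor / 23 = 7.0026 rad/s
v = omega_joint * r = 7.0026 * 1.8
= 12.6046 m/s


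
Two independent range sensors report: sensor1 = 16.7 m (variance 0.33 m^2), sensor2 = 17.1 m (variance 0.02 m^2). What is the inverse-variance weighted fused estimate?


w1 = (1/var1) / (1/var1 + 1/var2)
   = 3.0303 / (3.0303 + 50.0) = 0.0571
w2 = 1 - w1 = 0.9429
fused = w1*s1 + w2*s2 = 0.9543 + 16.1229
= 17.0771 m


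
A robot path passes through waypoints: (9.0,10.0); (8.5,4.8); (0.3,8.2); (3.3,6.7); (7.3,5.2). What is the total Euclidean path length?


Segment lengths:
  seg1 = sqrt((-0.5)^2 + (-5.2)^2) = 5.224
  seg2 = sqrt((-8.2)^2 + (3.4)^2) = 8.8769
  seg3 = sqrt((3.0)^2 + (-1.5)^2) = 3.3541
  seg4 = sqrt((4.0)^2 + (-1.5)^2) = 4.272
Total = 21.727


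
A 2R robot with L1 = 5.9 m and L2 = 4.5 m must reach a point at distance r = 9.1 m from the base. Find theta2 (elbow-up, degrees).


cos(theta2) = (r^2 - L1^2 - L2^2) / (2*L1*L2)
cos(theta2) = (82.81 - 34.81 - 20.25) / 53.1
cos(theta2) = 0.522599
theta2 = 58.4933 degrees


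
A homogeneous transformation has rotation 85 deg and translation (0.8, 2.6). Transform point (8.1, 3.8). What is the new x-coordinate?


x' = cos(theta)*px - sin(theta)*py + tx
= 0.0872*8.1 - 0.9962*3.8 + 0.8
= -2.2796


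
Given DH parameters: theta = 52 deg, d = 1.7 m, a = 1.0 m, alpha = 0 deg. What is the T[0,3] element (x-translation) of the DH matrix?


T[0,3] = a * cos(theta)
= 1.0 * cos(52 deg)
= 1.0 * 0.6157
= 0.6157


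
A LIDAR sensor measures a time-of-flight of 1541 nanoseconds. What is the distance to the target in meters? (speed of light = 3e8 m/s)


tof = 1541 ns = 1.541e-06 s
dist = c * tof / 2
= 3e8 * 1.541e-06 / 2
= 231.15 m


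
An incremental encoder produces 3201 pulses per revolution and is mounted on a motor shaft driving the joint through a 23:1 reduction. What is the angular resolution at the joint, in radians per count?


counts per rev = 3201
effective counts at joint = 3201 * 23 = 73623
resolution = 2*pi / 73623
= 8.5343e-05 rad/count


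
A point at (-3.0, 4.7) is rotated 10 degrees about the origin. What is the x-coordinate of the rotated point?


x' = x*cos(theta) - y*sin(theta)
cos(10 deg) = 0.9848, sin(10 deg) = 0.1736
x' = -3.0 * 0.9848 - 4.7 * 0.1736
= -2.9544 - 0.8161
= -3.7706


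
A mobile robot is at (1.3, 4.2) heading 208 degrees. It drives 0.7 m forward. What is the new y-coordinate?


y_new = y0 + d*sin(theta)
= 4.2 + 0.7*sin(208)
= 4.2 + -0.3286
= 3.8714


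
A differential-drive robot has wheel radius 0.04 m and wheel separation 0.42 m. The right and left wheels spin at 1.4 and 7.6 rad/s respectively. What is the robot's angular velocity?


vR = r*wR = 0.04*1.4 = 0.056 m/s
vL = r*wL = 0.04*7.6 = 0.304 m/s
v = (vR+vL)/2 = 0.18 m/s
omega = (vR-vL)/L = -0.5905 rad/s
angular velocity = -0.5905 rad/s


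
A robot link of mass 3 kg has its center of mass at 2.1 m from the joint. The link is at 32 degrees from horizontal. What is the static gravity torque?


tau = m*g*L*cos(angle)
= 3 * 9.81 * 2.1 * cos(32 deg)
= 3 * 9.81 * 2.1 * 0.848
= 52.4119 Nm


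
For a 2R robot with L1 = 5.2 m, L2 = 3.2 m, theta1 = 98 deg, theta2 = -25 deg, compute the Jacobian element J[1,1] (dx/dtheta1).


J[1,1] = -L1*sin(t1) - L2*sin(t1+t2)
= -5.2*sin(98) - 3.2*sin(73)
= -8.2096


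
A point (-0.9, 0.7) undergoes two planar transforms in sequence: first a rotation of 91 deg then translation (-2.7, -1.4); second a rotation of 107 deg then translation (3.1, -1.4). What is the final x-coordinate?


After transform 1:
x1 = cos(91)*-0.9 - sin(91)*0.7 + -2.7 = -3.3842
y1 = sin(91)*-0.9 + cos(91)*0.7 + -1.4 = -2.3121
After transform 2:
x2 = cos(107)*-3.3842 - sin(107)*-2.3121 + 3.1
= 6.3005


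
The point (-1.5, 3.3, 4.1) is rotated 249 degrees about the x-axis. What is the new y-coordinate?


Rotation about x-axis: y' = y*cos(theta) - z*sin(theta)
= 3.3 * -0.3584 - 4.1 * -0.9336
= 2.6451


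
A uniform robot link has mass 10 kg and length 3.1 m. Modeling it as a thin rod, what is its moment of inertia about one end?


I = (1/3) * m * L^2
= (1/3) * 10 * 3.1^2
= 0.333333 * 10 * 9.61
= 32.0333 kg*m^2


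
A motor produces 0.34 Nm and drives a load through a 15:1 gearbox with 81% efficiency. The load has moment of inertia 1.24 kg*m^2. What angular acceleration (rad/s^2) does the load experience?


tau_out = tau_motor * N * eta
= 0.34 * 15 * 0.81 = 4.131 Nm
alpha = tau_out / I = 4.131 / 1.24
= 3.3315 rad/s^2


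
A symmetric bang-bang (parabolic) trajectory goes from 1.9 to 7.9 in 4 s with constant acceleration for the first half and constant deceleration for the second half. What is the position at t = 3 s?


Symmetric rest-to-rest: each phase covers (pf-p0)/2 in time T/2. 0.5*a*(T/2)^2 = (pf-p0)/2 => a = 4*(pf-p0)/T^2
a = 4*(7.9-1.9)/4^2 = 1.5
t = 3 is in the deceleration phase (t > T/2).
p = pf - 0.5*a*(T-t)^2 = 7.9 - 0.5*1.5*1^2
= 7.15


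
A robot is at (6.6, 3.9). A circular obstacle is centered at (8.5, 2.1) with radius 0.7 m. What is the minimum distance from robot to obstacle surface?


center_dist = sqrt((6.6-8.5)^2 + (3.9-2.1)^2)
= sqrt(3.61 + 3.24)
= 2.6173
min_dist = center_dist - radius = 2.6173 - 0.7 = 1.9173 m


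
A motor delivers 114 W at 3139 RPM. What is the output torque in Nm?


omega = 3139 * 2*pi/60 = 328.7153 rad/s
tau = P / omega = 114 / 328.7153
= 0.3468 Nm


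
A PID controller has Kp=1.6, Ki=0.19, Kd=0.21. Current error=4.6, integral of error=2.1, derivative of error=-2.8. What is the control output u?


u = Kp*e + Ki*int(e) + Kd*de/dt
= 1.6*4.6 + 0.19*2.1 + 0.21*(-2.8)
= 7.36 + 0.399 + -0.588
= 7.171


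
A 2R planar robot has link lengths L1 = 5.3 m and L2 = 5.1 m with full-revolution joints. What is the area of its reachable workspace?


r_max = L1 + L2 = 10.4 m
r_min = |L1 - L2| = 0.2 m
Area = pi*(r_max^2 - r_min^2)
= pi*(108.16 - 0.04)
= pi * 108.12
= 339.669 m^2


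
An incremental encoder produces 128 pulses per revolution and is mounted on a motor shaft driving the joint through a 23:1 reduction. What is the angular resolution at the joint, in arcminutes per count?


counts per rev = 128
effective counts at joint = 128 * 23 = 2944
resolution = 360*60 / 2944
= 7.337 arcmin/count


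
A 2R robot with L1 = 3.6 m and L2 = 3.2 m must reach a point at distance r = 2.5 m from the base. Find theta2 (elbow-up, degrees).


cos(theta2) = (r^2 - L1^2 - L2^2) / (2*L1*L2)
cos(theta2) = (6.25 - 12.96 - 10.24) / 23.04
cos(theta2) = -0.735677
theta2 = 137.3645 degrees


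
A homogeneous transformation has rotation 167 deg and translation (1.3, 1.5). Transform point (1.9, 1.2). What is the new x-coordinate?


x' = cos(theta)*px - sin(theta)*py + tx
= -0.9744*1.9 - 0.225*1.2 + 1.3
= -0.8212


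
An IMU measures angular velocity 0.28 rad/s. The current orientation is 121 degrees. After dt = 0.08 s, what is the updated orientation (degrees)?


delta_theta = w * dt = 0.28 * 0.08 = 0.0224 rad
= 1.2834 deg
theta_new = 121 + 1.2834 = 122.2834 deg


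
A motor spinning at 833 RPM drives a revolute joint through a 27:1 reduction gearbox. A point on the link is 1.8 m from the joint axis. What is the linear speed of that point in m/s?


omega_motor = 833 * 2*pi/60 = 87.2316 rad/s
omega_joint = omega_motor / 27 = 3.2308 rad/s
v = omega_joint * r = 3.2308 * 1.8
= 5.8154 m/s


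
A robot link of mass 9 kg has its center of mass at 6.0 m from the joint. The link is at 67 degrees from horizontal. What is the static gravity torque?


tau = m*g*L*cos(angle)
= 9 * 9.81 * 6.0 * cos(67 deg)
= 9 * 9.81 * 6.0 * 0.3907
= 206.9859 Nm


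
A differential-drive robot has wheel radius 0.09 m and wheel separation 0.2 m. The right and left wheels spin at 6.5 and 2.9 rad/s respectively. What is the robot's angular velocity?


vR = r*wR = 0.09*6.5 = 0.585 m/s
vL = r*wL = 0.09*2.9 = 0.261 m/s
v = (vR+vL)/2 = 0.423 m/s
omega = (vR-vL)/L = 1.62 rad/s
angular velocity = 1.62 rad/s


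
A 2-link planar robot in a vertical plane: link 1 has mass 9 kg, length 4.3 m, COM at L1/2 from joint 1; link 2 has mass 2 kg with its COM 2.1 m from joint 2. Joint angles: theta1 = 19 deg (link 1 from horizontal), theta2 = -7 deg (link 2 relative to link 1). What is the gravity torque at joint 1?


Horizontal distance from joint 1 to link-1 COM:
  x_c1 = (L1/2)*cos(t1) = 2.15 * 0.9455 = 2.0329 m
Horizontal distance from joint 1 to link-2 COM:
  x_c2 = L1*cos(t1) + Lc2*cos(t1+t2)
       = 4.3*0.9455 + 2.1*0.9781 = 6.1198 m
tau1 = m1*g*x_c1 + m2*g*x_c2
     = 9*9.81*2.0329 + 2*9.81*6.1198
     = 179.4816 + 120.0713
     = 299.5529 Nm


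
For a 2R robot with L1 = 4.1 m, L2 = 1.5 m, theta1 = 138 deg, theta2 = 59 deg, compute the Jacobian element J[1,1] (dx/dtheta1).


J[1,1] = -L1*sin(t1) - L2*sin(t1+t2)
= -4.1*sin(138) - 1.5*sin(197)
= -2.3049


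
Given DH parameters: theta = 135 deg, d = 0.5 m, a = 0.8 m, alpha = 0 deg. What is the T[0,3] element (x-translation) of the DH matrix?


T[0,3] = a * cos(theta)
= 0.8 * cos(135 deg)
= 0.8 * -0.7071
= -0.5657


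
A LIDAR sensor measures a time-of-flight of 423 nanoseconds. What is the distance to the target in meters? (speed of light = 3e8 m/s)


tof = 423 ns = 4.23e-07 s
dist = c * tof / 2
= 3e8 * 4.23e-07 / 2
= 63.45 m


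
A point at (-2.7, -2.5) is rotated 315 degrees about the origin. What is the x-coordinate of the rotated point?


x' = x*cos(theta) - y*sin(theta)
cos(315 deg) = 0.7071, sin(315 deg) = -0.7071
x' = -2.7 * 0.7071 - -2.5 * -0.7071
= -1.9092 - 1.7678
= -3.677


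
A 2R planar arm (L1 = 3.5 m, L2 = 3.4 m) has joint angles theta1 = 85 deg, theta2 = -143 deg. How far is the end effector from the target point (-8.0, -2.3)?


End effector via forward kinematics:
x = L1*cos(t1) + L2*cos(t1+t2) = 2.1068
y = L1*sin(t1) + L2*sin(t1+t2) = 0.6033
Distance to target:
d = sqrt((-8.0 - 2.1068)^2 + (-2.3 - 0.6033)^2)
= sqrt(102.1468 + 8.4293)
= 10.5155 m


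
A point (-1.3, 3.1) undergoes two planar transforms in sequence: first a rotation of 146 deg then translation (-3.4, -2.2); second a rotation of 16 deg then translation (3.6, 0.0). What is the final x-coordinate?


After transform 1:
x1 = cos(146)*-1.3 - sin(146)*3.1 + -3.4 = -4.0557
y1 = sin(146)*-1.3 + cos(146)*3.1 + -2.2 = -5.497
After transform 2:
x2 = cos(16)*-4.0557 - sin(16)*-5.497 + 3.6
= 1.2165


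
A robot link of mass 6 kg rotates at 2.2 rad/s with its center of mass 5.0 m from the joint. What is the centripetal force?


F = m * omega^2 * r
= 6 * 2.2^2 * 5.0
= 6 * 4.84 * 5.0
= 145.2 N


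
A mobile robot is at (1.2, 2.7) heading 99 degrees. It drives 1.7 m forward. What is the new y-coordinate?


y_new = y0 + d*sin(theta)
= 2.7 + 1.7*sin(99)
= 2.7 + 1.6791
= 4.3791


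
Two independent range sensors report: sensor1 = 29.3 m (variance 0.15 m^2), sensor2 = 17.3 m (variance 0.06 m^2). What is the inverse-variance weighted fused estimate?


w1 = (1/var1) / (1/var1 + 1/var2)
   = 6.6667 / (6.6667 + 16.6667) = 0.2857
w2 = 1 - w1 = 0.7143
fused = w1*s1 + w2*s2 = 8.3714 + 12.3571
= 20.7286 m


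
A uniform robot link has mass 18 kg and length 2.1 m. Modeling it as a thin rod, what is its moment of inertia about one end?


I = (1/3) * m * L^2
= (1/3) * 18 * 2.1^2
= 0.333333 * 18 * 4.41
= 26.46 kg*m^2


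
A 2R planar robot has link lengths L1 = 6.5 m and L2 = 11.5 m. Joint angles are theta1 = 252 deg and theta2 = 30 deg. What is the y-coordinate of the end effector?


Convert angles to radians: theta1 = 4.3982, theta2 = 0.5236
y = L1*sin(theta1) + L2*sin(theta1+theta2)
y = -6.1819 + -11.2487
y = -17.4306


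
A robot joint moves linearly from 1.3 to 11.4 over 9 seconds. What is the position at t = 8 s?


s = t/T = 8/9 = 0.8889
p(t) = p0 + (pf-p0)*s
= 1.3 + (11.4 - 1.3) * 0.8889
= 10.2778


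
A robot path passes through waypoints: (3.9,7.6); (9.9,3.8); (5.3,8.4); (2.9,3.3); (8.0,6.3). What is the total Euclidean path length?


Segment lengths:
  seg1 = sqrt((6.0)^2 + (-3.8)^2) = 7.1021
  seg2 = sqrt((-4.6)^2 + (4.6)^2) = 6.5054
  seg3 = sqrt((-2.4)^2 + (-5.1)^2) = 5.6365
  seg4 = sqrt((5.1)^2 + (3.0)^2) = 5.9169
Total = 25.1609


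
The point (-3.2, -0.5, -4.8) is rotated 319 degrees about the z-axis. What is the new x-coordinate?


Rotation about z-axis: x' = x*cos(theta) - y*sin(theta)
= -3.2 * 0.7547 - -0.5 * -0.6561
= -2.7431


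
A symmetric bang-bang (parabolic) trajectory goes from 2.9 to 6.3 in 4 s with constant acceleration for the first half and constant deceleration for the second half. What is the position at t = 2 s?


Symmetric rest-to-rest: each phase covers (pf-p0)/2 in time T/2. 0.5*a*(T/2)^2 = (pf-p0)/2 => a = 4*(pf-p0)/T^2
a = 4*(6.3-2.9)/4^2 = 0.85
t = 2 is in the acceleration phase (t <= T/2).
p = p0 + 0.5*a*t^2 = 2.9 + 0.5*0.85*2^2
= 4.6


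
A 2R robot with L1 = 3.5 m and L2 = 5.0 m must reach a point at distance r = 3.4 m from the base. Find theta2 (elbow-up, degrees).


cos(theta2) = (r^2 - L1^2 - L2^2) / (2*L1*L2)
cos(theta2) = (11.56 - 12.25 - 25.0) / 35.0
cos(theta2) = -0.734
theta2 = 137.2228 degrees


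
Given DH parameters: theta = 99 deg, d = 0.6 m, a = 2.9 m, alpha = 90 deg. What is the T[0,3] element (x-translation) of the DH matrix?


T[0,3] = a * cos(theta)
= 2.9 * cos(99 deg)
= 2.9 * -0.1564
= -0.4537


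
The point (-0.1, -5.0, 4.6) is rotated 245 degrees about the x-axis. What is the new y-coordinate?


Rotation about x-axis: y' = y*cos(theta) - z*sin(theta)
= -5.0 * -0.4226 - 4.6 * -0.9063
= 6.2821


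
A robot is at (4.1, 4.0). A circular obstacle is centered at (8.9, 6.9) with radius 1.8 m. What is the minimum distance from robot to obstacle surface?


center_dist = sqrt((4.1-8.9)^2 + (4.0-6.9)^2)
= sqrt(23.04 + 8.41)
= 5.608
min_dist = center_dist - radius = 5.608 - 1.8 = 3.808 m


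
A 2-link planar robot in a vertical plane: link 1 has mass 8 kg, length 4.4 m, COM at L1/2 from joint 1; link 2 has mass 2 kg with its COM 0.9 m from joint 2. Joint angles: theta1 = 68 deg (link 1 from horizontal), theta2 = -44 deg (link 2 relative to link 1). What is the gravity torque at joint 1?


Horizontal distance from joint 1 to link-1 COM:
  x_c1 = (L1/2)*cos(t1) = 2.2 * 0.3746 = 0.8241 m
Horizontal distance from joint 1 to link-2 COM:
  x_c2 = L1*cos(t1) + Lc2*cos(t1+t2)
       = 4.4*0.3746 + 0.9*0.9135 = 2.4705 m
tau1 = m1*g*x_c1 + m2*g*x_c2
     = 8*9.81*0.8241 + 2*9.81*2.4705
     = 64.6781 + 48.4704
     = 113.1485 Nm


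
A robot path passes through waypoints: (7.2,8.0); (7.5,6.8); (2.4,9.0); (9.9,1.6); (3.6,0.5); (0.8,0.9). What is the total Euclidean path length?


Segment lengths:
  seg1 = sqrt((0.3)^2 + (-1.2)^2) = 1.2369
  seg2 = sqrt((-5.1)^2 + (2.2)^2) = 5.5543
  seg3 = sqrt((7.5)^2 + (-7.4)^2) = 10.5361
  seg4 = sqrt((-6.3)^2 + (-1.1)^2) = 6.3953
  seg5 = sqrt((-2.8)^2 + (0.4)^2) = 2.8284
Total = 26.5511


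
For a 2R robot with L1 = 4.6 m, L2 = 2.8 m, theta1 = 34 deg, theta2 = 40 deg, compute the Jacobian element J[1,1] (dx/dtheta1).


J[1,1] = -L1*sin(t1) - L2*sin(t1+t2)
= -4.6*sin(34) - 2.8*sin(74)
= -5.2638


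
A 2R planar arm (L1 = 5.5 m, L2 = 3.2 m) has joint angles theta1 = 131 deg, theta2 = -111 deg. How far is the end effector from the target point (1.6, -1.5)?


End effector via forward kinematics:
x = L1*cos(t1) + L2*cos(t1+t2) = -0.6013
y = L1*sin(t1) + L2*sin(t1+t2) = 5.2454
Distance to target:
d = sqrt((1.6 - -0.6013)^2 + (-1.5 - 5.2454)^2)
= sqrt(4.8458 + 45.5)
= 7.0955 m


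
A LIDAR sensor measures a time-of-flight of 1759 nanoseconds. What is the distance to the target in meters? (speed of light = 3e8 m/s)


tof = 1759 ns = 1.759e-06 s
dist = c * tof / 2
= 3e8 * 1.759e-06 / 2
= 263.85 m


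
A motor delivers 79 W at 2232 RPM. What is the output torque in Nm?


omega = 2232 * 2*pi/60 = 233.7345 rad/s
tau = P / omega = 79 / 233.7345
= 0.338 Nm


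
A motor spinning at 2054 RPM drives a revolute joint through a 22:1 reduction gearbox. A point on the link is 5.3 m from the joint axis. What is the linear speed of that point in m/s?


omega_motor = 2054 * 2*pi/60 = 215.0944 rad/s
omega_joint = omega_motor / 22 = 9.777 rad/s
v = omega_joint * r = 9.777 * 5.3
= 51.8182 m/s


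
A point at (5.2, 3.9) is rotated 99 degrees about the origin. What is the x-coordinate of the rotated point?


x' = x*cos(theta) - y*sin(theta)
cos(99 deg) = -0.1564, sin(99 deg) = 0.9877
x' = 5.2 * -0.1564 - 3.9 * 0.9877
= -0.8135 - 3.852
= -4.6654


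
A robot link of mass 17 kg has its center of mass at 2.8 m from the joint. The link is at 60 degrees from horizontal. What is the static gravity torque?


tau = m*g*L*cos(angle)
= 17 * 9.81 * 2.8 * cos(60 deg)
= 17 * 9.81 * 2.8 * 0.5
= 233.478 Nm


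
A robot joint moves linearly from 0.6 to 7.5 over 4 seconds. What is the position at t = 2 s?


s = t/T = 2/4 = 0.5
p(t) = p0 + (pf-p0)*s
= 0.6 + (7.5 - 0.6) * 0.5
= 4.05


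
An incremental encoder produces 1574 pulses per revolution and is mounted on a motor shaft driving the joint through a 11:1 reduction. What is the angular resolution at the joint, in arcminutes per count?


counts per rev = 1574
effective counts at joint = 1574 * 11 = 17314
resolution = 360*60 / 17314
= 1.2475 arcmin/count


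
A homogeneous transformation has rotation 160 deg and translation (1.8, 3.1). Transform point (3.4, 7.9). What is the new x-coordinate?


x' = cos(theta)*px - sin(theta)*py + tx
= -0.9397*3.4 - 0.342*7.9 + 1.8
= -4.0969


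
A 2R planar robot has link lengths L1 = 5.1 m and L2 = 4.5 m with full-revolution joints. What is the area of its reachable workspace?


r_max = L1 + L2 = 9.6 m
r_min = |L1 - L2| = 0.6 m
Area = pi*(r_max^2 - r_min^2)
= pi*(92.16 - 0.36)
= pi * 91.8
= 288.3982 m^2


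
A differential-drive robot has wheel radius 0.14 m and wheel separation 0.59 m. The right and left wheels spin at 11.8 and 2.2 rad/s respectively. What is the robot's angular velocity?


vR = r*wR = 0.14*11.8 = 1.652 m/s
vL = r*wL = 0.14*2.2 = 0.308 m/s
v = (vR+vL)/2 = 0.98 m/s
omega = (vR-vL)/L = 2.278 rad/s
angular velocity = 2.278 rad/s


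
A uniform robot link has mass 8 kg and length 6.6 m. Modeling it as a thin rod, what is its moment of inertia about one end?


I = (1/3) * m * L^2
= (1/3) * 8 * 6.6^2
= 0.333333 * 8 * 43.56
= 116.16 kg*m^2


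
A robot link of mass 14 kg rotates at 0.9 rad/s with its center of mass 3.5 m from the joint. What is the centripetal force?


F = m * omega^2 * r
= 14 * 0.9^2 * 3.5
= 14 * 0.81 * 3.5
= 39.69 N


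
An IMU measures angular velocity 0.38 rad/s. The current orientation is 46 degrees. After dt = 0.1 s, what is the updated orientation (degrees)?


delta_theta = w * dt = 0.38 * 0.1 = 0.038 rad
= 2.1772 deg
theta_new = 46 + 2.1772 = 48.1772 deg


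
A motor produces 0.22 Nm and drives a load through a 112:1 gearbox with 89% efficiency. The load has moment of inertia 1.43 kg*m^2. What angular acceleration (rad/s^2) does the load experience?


tau_out = tau_motor * N * eta
= 0.22 * 112 * 0.89 = 21.9296 Nm
alpha = tau_out / I = 21.9296 / 1.43
= 15.3354 rad/s^2


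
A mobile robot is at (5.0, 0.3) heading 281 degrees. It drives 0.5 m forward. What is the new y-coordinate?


y_new = y0 + d*sin(theta)
= 0.3 + 0.5*sin(281)
= 0.3 + -0.4908
= -0.1908


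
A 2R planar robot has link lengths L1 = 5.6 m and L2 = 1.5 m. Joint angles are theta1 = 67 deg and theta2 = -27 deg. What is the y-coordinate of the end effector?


Convert angles to radians: theta1 = 1.1694, theta2 = -0.4712
y = L1*sin(theta1) + L2*sin(theta1+theta2)
y = 5.1548 + 0.9642
y = 6.119


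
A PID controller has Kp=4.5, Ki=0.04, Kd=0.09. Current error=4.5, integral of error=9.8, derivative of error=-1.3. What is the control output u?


u = Kp*e + Ki*int(e) + Kd*de/dt
= 4.5*4.5 + 0.04*9.8 + 0.09*(-1.3)
= 20.25 + 0.392 + -0.117
= 20.525


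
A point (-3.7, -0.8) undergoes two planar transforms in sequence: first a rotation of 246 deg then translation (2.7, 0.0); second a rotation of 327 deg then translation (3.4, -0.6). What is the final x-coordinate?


After transform 1:
x1 = cos(246)*-3.7 - sin(246)*-0.8 + 2.7 = 3.4741
y1 = sin(246)*-3.7 + cos(246)*-0.8 + 0.0 = 3.7055
After transform 2:
x2 = cos(327)*3.4741 - sin(327)*3.7055 + 3.4
= 8.3318


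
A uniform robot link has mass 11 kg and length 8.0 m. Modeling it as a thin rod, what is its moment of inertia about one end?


I = (1/3) * m * L^2
= (1/3) * 11 * 8.0^2
= 0.333333 * 11 * 64.0
= 234.6667 kg*m^2


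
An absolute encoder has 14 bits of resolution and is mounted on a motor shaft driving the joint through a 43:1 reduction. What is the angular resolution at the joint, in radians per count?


counts = 2^14 = 16384
effective counts at joint = 16384 * 43 = 704512
resolution = 2*pi / 704512
= 8.9185e-06 rad/count


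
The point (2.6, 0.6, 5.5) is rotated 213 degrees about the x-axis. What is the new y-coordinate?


Rotation about x-axis: y' = y*cos(theta) - z*sin(theta)
= 0.6 * -0.8387 - 5.5 * -0.5446
= 2.4923


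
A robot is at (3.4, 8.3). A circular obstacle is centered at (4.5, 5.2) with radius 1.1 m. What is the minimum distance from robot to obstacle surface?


center_dist = sqrt((3.4-4.5)^2 + (8.3-5.2)^2)
= sqrt(1.21 + 9.61)
= 3.2894
min_dist = center_dist - radius = 3.2894 - 1.1 = 2.1894 m


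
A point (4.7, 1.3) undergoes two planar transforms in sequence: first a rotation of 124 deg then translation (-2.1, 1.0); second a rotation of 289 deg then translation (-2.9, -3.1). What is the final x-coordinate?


After transform 1:
x1 = cos(124)*4.7 - sin(124)*1.3 + -2.1 = -5.806
y1 = sin(124)*4.7 + cos(124)*1.3 + 1.0 = 4.1695
After transform 2:
x2 = cos(289)*-5.806 - sin(289)*4.1695 + -2.9
= -0.8479


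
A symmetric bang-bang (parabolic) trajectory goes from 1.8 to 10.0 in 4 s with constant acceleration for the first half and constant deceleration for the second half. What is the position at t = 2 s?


Symmetric rest-to-rest: each phase covers (pf-p0)/2 in time T/2. 0.5*a*(T/2)^2 = (pf-p0)/2 => a = 4*(pf-p0)/T^2
a = 4*(10.0-1.8)/4^2 = 2.05
t = 2 is in the acceleration phase (t <= T/2).
p = p0 + 0.5*a*t^2 = 1.8 + 0.5*2.05*2^2
= 5.9


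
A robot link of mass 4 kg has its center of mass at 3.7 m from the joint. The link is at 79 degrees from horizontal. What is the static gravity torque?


tau = m*g*L*cos(angle)
= 4 * 9.81 * 3.7 * cos(79 deg)
= 4 * 9.81 * 3.7 * 0.1908
= 27.7032 Nm


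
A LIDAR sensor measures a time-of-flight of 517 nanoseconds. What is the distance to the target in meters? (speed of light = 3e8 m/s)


tof = 517 ns = 5.17e-07 s
dist = c * tof / 2
= 3e8 * 5.17e-07 / 2
= 77.55 m


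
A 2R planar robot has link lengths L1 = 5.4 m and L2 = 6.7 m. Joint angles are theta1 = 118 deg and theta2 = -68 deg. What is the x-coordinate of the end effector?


Convert angles to radians: theta1 = 2.0595, theta2 = -1.1868
x = L1*cos(theta1) + L2*cos(theta1+theta2)
x = -2.5351 + 4.3067
x = 1.7715


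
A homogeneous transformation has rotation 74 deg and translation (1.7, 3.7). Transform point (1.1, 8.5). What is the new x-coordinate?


x' = cos(theta)*px - sin(theta)*py + tx
= 0.2756*1.1 - 0.9613*8.5 + 1.7
= -6.1675


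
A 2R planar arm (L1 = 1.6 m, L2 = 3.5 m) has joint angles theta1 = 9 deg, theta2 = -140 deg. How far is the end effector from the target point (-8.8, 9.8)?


End effector via forward kinematics:
x = L1*cos(t1) + L2*cos(t1+t2) = -0.7159
y = L1*sin(t1) + L2*sin(t1+t2) = -2.3912
Distance to target:
d = sqrt((-8.8 - -0.7159)^2 + (9.8 - -2.3912)^2)
= sqrt(65.3526 + 148.6251)
= 14.628 m


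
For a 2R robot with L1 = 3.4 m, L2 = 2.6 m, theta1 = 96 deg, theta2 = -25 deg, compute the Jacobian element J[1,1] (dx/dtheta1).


J[1,1] = -L1*sin(t1) - L2*sin(t1+t2)
= -3.4*sin(96) - 2.6*sin(71)
= -5.8397


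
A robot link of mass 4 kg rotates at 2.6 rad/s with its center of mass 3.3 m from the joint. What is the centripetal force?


F = m * omega^2 * r
= 4 * 2.6^2 * 3.3
= 4 * 6.76 * 3.3
= 89.232 N
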